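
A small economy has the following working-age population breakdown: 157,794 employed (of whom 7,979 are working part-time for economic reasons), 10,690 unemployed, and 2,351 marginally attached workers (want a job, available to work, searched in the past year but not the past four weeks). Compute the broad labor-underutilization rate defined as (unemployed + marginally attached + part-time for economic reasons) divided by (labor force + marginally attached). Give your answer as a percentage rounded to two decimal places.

Broad underutilization rate ≈ 12.30%.

Labor force = 157,794 + 10,690 = 168,484.
Numerator = 10,690 + 2,351 + 7,979 = 21,020.
Denominator = 168,484 + 2,351 = 170,835.
Broad rate = 21,020 / 170,835 = 12.30%.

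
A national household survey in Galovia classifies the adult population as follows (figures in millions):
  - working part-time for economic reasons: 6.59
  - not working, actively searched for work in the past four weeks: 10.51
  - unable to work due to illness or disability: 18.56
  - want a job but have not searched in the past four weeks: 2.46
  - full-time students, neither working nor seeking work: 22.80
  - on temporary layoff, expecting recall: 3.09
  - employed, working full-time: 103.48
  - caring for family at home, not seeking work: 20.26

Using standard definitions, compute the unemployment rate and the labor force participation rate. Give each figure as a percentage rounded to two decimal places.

Unemployment rate ≈ 11.00%; labor force participation rate ≈ 65.87%.

Employed = 6.59 + 103.48 = 110.07 million (anyone who worked, including part-time for economic reasons, counts as employed).
Unemployed = 10.51 + 3.09 = 13.60 million (jobless and actively searching, or on temporary layoff).
Labor force = 110.07 + 13.60 = 123.67 million.
Not in labor force = 18.56 + 2.46 + 22.80 + 20.26 = 64.08 million (those not working and not actively searching are outside the labor force — including those who want a job but have given up searching).
Civilian working-age population = 123.67 + 64.08 = 187.75 million.
Unemployment rate = 13.60 / 123.67 = 11.00%.
Labor force participation rate = 123.67 / 187.75 = 65.87%.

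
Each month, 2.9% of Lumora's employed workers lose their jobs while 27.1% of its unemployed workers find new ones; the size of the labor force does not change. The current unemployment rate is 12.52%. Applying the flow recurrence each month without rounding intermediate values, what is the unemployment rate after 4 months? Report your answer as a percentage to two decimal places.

Unemployment rate after four months ≈ 10.35%.

With a fixed labor force, u_{t+1} = u_t + s·(1−u_t) − f·u_t = u_t·(1−s−f) + s.
Here 1−s−f = 0.700 and s = 0.029.
u_1 = 0.125200 × 0.700 + 0.029 = 0.116640.
u_2 = 0.116640 × 0.700 + 0.029 = 0.110648.
u_3 = 0.110648 × 0.700 + 0.029 = 0.106454.
u_4 = 0.106454 × 0.700 + 0.029 = 0.103518.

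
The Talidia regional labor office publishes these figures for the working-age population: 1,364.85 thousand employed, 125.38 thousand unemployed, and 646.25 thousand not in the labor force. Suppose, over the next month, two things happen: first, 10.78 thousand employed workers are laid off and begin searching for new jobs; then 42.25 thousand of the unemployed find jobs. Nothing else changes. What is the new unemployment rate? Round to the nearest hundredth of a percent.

New unemployment rate ≈ 6.30%.

Initially, labor force = 1,364.85 + 125.38 = 1,490.23 thousand, so u = 125.38/1,490.23 = 8.41%.
After the first change, employed falls and unemployed rises by 10.78; labor force unchanged → E = 1,354.07, U = 136.16, labor force = 1,490.23 thousand.
After the second change, unemployed falls and employed rises by 42.25; labor force unchanged → E = 1,396.32, U = 93.91, labor force = 1,490.23 thousand.
New unemployment rate = 93.91 / 1,490.23 = 6.30%.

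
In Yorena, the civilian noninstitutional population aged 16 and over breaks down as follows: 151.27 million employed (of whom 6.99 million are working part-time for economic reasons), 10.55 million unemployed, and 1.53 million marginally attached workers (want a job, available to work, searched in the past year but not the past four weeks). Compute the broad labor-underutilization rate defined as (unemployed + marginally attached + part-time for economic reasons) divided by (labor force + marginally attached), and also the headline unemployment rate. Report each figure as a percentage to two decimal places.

Broad underutilization rate ≈ 11.67%; headline unemployment rate ≈ 6.52%.

Labor force = 151.27 + 10.55 = 161.82 million.
Numerator = 10.55 + 1.53 + 6.99 = 19.07 million.
Denominator = 161.82 + 1.53 = 163.35 million.
Broad rate = 19.07 / 163.35 = 11.67%.
Headline unemployment rate = 10.55 / 161.82 = 6.52%.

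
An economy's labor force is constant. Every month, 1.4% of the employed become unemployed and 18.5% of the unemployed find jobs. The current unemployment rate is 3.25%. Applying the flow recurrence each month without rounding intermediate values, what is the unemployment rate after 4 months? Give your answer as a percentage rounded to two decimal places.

With a fixed labor force, u_{t+1} = u_t + s·(1−u_t) − f·u_t = u_t·(1−s−f) + s.
Here 1−s−f = 0.801 and s = 0.014.
u_1 = 0.032500 × 0.801 + 0.014 = 0.040033.
u_2 = 0.040033 × 0.801 + 0.014 = 0.046066.
u_3 = 0.046066 × 0.801 + 0.014 = 0.050899.
u_4 = 0.050899 × 0.801 + 0.014 = 0.054770.

Unemployment rate after four months ≈ 5.48%.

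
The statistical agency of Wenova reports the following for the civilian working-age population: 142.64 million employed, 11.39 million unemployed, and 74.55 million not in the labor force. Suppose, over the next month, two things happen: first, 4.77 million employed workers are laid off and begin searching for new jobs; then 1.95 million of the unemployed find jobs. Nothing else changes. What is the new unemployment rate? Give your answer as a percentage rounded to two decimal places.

Initially, labor force = 142.64 + 11.39 = 154.03 million, so u = 11.39/154.03 = 7.39%.
After the first change, employed falls and unemployed rises by 4.77; labor force unchanged → E = 137.87, U = 16.16, labor force = 154.03 million.
After the second change, unemployed falls and employed rises by 1.95; labor force unchanged → E = 139.82, U = 14.21, labor force = 154.03 million.
New unemployment rate = 14.21 / 154.03 = 9.23%.

New unemployment rate ≈ 9.23%.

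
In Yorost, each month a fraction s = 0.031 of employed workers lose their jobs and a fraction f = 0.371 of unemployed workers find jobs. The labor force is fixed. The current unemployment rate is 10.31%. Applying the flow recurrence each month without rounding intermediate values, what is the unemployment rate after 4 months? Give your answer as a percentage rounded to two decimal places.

With a fixed labor force, u_{t+1} = u_t + s·(1−u_t) − f·u_t = u_t·(1−s−f) + s.
Here 1−s−f = 0.598 and s = 0.031.
u_1 = 0.103100 × 0.598 + 0.031 = 0.092654.
u_2 = 0.092654 × 0.598 + 0.031 = 0.086407.
u_3 = 0.086407 × 0.598 + 0.031 = 0.082671.
u_4 = 0.082671 × 0.598 + 0.031 = 0.080437.

Unemployment rate after four months ≈ 8.04%.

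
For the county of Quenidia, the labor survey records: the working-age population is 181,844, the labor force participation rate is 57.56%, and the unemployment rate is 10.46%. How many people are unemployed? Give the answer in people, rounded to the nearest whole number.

Labor force = 0.5756 × 181,844 = 104,669.
Unemployed = 0.1046 × 104,669 ≈ 10,948.

About 10,948 are unemployed.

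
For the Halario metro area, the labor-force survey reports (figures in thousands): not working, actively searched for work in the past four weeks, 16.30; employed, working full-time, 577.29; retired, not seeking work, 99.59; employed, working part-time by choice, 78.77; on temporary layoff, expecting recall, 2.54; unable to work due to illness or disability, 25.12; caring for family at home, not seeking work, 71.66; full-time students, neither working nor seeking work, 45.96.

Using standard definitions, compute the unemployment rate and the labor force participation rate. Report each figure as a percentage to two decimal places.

Employed = 577.29 + 78.77 = 656.06 thousand.
Unemployed = 16.30 + 2.54 = 18.84 thousand (jobless and actively searching, or on temporary layoff).
Labor force = 656.06 + 18.84 = 674.90 thousand.
Not in labor force = 99.59 + 25.12 + 71.66 + 45.96 = 242.33 thousand (those not working and not actively searching are outside the labor force).
Civilian working-age population = 674.90 + 242.33 = 917.23 thousand.
Unemployment rate = 18.84 / 674.90 = 2.79%.
Labor force participation rate = 674.90 / 917.23 = 73.58%.

Unemployment rate ≈ 2.79%; labor force participation rate ≈ 73.58%.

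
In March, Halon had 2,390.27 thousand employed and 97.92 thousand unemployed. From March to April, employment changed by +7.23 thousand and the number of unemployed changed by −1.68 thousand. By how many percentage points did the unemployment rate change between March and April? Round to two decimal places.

March: labor force = 2,390.27 + 97.92 = 2,488.19; u = 97.92/2,488.19 = 3.94%.
April: labor force = 2,397.50 + 96.24 = 2,493.74; u = 96.24/2,493.74 = 3.86%.
Change = 3.86% − 3.94% = −0.08 pp.

The unemployment rate changed by −0.08 percentage points.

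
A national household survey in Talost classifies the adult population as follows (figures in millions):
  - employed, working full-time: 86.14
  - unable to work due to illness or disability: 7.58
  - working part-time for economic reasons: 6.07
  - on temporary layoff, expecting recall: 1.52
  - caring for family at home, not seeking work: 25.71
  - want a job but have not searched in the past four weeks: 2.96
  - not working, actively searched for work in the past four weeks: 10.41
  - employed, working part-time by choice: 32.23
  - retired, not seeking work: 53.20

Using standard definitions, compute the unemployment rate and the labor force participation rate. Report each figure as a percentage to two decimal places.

Unemployment rate ≈ 8.75%; labor force participation rate ≈ 60.39%.

Employed = 86.14 + 6.07 + 32.23 = 124.44 million (anyone who worked, including part-time for economic reasons, counts as employed).
Unemployed = 1.52 + 10.41 = 11.93 million (jobless and actively searching, or on temporary layoff).
Labor force = 124.44 + 11.93 = 136.37 million.
Not in labor force = 7.58 + 25.71 + 2.96 + 53.20 = 89.45 million (those not working and not actively searching are outside the labor force — including those who want a job but have given up searching).
Civilian working-age population = 136.37 + 89.45 = 225.82 million.
Unemployment rate = 11.93 / 136.37 = 8.75%.
Labor force participation rate = 136.37 / 225.82 = 60.39%.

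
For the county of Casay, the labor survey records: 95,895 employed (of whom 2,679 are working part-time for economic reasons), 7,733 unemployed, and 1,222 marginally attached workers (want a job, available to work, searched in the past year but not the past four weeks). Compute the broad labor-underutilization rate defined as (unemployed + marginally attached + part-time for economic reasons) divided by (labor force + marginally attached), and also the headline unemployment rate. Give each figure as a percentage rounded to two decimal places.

Broad underutilization rate ≈ 11.10%; headline unemployment rate ≈ 7.46%.

Labor force = 95,895 + 7,733 = 103,628.
Numerator = 7,733 + 1,222 + 2,679 = 11,634.
Denominator = 103,628 + 1,222 = 104,850.
Broad rate = 11,634 / 104,850 = 11.10%.
Headline unemployment rate = 7,733 / 103,628 = 7.46%.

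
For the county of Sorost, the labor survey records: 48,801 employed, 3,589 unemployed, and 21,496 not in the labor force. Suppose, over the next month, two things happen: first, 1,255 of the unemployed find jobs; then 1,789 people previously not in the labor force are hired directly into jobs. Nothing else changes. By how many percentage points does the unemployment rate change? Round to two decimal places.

The unemployment rate changes by −2.54 percentage points.

Initially, labor force = 48,801 + 3,589 = 52,390, so u = 3,589/52,390 = 6.85%.
After the first change, unemployed falls and employed rises by 1,255; labor force unchanged → E = 50,056, U = 2,334, labor force = 52,390.
After the second change, employed and labor force both rise by 1,789; unemployed unchanged → E = 51,845, U = 2,334, labor force = 54,179.
New unemployment rate = 2,334 / 54,179 = 4.31%.
Change = 4.31% − 6.85% = −2.54 percentage points.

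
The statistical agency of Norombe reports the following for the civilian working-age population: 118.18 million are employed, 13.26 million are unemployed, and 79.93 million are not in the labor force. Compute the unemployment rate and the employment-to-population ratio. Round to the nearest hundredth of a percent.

Labor force = employed + unemployed = 118.18 + 13.26 = 131.44 million.
Working-age population = 131.44 + 79.93 = 211.37 million.
Unemployment rate = 13.26 / 131.44 = 10.09%.
Employment-population ratio = 118.18 / 211.37 = 55.91%.

Unemployment rate ≈ 10.09%; employment-population ratio ≈ 55.91%.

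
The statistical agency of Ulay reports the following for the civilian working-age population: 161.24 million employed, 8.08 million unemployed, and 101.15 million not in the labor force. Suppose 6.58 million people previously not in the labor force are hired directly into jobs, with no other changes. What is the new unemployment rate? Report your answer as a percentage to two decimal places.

New unemployment rate ≈ 4.59%.

Initially, labor force = 161.24 + 8.08 = 169.32 million, so u = 8.08/169.32 = 4.77%.
After the change, employed and labor force both rise by 6.58; unemployed unchanged → E = 167.82, U = 8.08, labor force = 175.90 million.
New unemployment rate = 8.08 / 175.90 = 4.59%.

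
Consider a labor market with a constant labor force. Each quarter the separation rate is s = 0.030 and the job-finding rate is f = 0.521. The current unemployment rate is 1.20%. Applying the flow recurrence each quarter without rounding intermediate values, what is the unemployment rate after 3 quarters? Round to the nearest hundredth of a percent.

Unemployment rate after three quarters ≈ 5.06%.

With a fixed labor force, u_{t+1} = u_t + s·(1−u_t) − f·u_t = u_t·(1−s−f) + s.
Here 1−s−f = 0.449 and s = 0.030.
u_1 = 0.012000 × 0.449 + 0.030 = 0.035388.
u_2 = 0.035388 × 0.449 + 0.030 = 0.045889.
u_3 = 0.045889 × 0.449 + 0.030 = 0.050604.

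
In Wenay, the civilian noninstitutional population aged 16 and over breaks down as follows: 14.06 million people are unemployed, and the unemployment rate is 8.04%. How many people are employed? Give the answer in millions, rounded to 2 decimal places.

Labor force = U / u = 14.06 / 0.0804 ≈ 174.88 million.
Employed = labor force − unemployed = 174.88 − 14.06 = 160.82 million.

About 160.82 million are employed.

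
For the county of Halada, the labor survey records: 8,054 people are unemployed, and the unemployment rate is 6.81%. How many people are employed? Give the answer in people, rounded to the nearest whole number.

About 110,213 are employed.

Labor force = U / u = 8,054 / 0.0681 ≈ 118,267.
Employed = labor force − unemployed = 118,267 − 8,054 = 110,213.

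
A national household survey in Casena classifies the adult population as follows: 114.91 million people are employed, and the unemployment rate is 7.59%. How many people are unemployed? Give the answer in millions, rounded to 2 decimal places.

About 9.44 million are unemployed.

Let U be the number unemployed. The labor force is E + U, and U/(E+U) = 0.0759.
So U = 0.0759 × 114.91 / (1 − 0.0759) = 8.7217 / 0.9241 ≈ 9.44 million.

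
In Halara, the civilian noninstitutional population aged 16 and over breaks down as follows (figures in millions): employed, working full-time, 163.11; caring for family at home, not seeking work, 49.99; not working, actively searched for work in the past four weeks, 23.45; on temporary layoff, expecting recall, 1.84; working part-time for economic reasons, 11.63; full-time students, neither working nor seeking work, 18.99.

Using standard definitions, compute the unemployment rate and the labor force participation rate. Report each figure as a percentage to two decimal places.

Employed = 163.11 + 11.63 = 174.74 million (anyone who worked, including part-time for economic reasons, counts as employed).
Unemployed = 23.45 + 1.84 = 25.29 million (jobless and actively searching, or on temporary layoff).
Labor force = 174.74 + 25.29 = 200.03 million.
Not in labor force = 49.99 + 18.99 = 68.98 million (those not working and not actively searching are outside the labor force).
Civilian working-age population = 200.03 + 68.98 = 269.01 million.
Unemployment rate = 25.29 / 200.03 = 12.64%.
Labor force participation rate = 200.03 / 269.01 = 74.36%.

Unemployment rate ≈ 12.64%; labor force participation rate ≈ 74.36%.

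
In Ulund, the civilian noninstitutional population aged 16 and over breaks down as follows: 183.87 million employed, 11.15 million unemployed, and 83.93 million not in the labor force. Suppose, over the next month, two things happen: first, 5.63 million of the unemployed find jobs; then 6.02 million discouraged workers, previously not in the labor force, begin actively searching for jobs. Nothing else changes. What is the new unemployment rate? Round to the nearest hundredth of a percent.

Initially, labor force = 183.87 + 11.15 = 195.02 million, so u = 11.15/195.02 = 5.72%.
After the first change, unemployed falls and employed rises by 5.63; labor force unchanged → E = 189.50, U = 5.52, labor force = 195.02 million.
After the second change, unemployed and labor force both rise by 6.02 → E = 189.50, U = 11.54, labor force = 201.04 million.
New unemployment rate = 11.54 / 201.04 = 5.74%.

New unemployment rate ≈ 5.74%.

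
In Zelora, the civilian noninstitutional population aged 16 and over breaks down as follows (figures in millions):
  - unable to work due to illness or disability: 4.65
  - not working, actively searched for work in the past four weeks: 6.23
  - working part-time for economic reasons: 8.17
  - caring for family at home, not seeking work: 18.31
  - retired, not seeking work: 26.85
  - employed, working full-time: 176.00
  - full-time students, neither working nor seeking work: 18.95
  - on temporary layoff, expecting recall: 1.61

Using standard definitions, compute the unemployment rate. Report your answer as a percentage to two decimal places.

Unemployment rate ≈ 4.08%.

Employed = 8.17 + 176.00 = 184.17 million (anyone who worked, including part-time for economic reasons, counts as employed).
Unemployed = 6.23 + 1.61 = 7.84 million (jobless and actively searching, or on temporary layoff).
Labor force = 184.17 + 7.84 = 192.01 million.
Unemployment rate = 7.84 / 192.01 = 4.08%.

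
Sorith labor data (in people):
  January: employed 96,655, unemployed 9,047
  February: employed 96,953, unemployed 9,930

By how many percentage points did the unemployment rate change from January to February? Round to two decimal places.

The unemployment rate changed by +0.73 percentage points.

January: labor force = 96,655 + 9,047 = 105,702; u = 9,047/105,702 = 8.56%.
February: labor force = 96,953 + 9,930 = 106,883; u = 9,930/106,883 = 9.29%.
Change = 9.29% − 8.56% = +0.73 pp.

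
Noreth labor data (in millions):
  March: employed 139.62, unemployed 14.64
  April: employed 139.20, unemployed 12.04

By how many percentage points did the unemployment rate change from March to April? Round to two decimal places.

The unemployment rate changed by −1.53 percentage points.

March: labor force = 139.62 + 14.64 = 154.26; u = 14.64/154.26 = 9.49%.
April: labor force = 139.20 + 12.04 = 151.24; u = 12.04/151.24 = 7.96%.
Change = 7.96% − 9.49% = −1.53 pp.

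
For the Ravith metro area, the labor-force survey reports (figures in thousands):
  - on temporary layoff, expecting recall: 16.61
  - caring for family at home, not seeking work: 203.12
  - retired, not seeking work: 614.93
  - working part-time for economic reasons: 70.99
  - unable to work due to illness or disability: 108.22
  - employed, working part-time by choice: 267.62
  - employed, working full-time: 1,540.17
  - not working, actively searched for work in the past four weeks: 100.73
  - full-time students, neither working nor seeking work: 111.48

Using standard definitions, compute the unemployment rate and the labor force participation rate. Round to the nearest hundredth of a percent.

Employed = 70.99 + 267.62 + 1,540.17 = 1,878.78 thousand (anyone who worked, including part-time for economic reasons, counts as employed).
Unemployed = 16.61 + 100.73 = 117.34 thousand (jobless and actively searching, or on temporary layoff).
Labor force = 1,878.78 + 117.34 = 1,996.12 thousand.
Not in labor force = 203.12 + 614.93 + 108.22 + 111.48 = 1,037.75 thousand (those not working and not actively searching are outside the labor force).
Civilian working-age population = 1,996.12 + 1,037.75 = 3,033.87 thousand.
Unemployment rate = 117.34 / 1,996.12 = 5.88%.
Labor force participation rate = 1,996.12 / 3,033.87 = 65.79%.

Unemployment rate ≈ 5.88%; labor force participation rate ≈ 65.79%.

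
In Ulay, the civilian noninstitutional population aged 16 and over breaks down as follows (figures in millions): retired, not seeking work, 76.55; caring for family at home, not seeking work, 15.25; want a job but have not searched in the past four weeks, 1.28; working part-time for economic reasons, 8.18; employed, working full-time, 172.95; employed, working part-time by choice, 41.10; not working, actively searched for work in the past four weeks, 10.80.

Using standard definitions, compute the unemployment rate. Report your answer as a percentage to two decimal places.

Employed = 8.18 + 172.95 + 41.10 = 222.23 million (anyone who worked, including part-time for economic reasons, counts as employed).
Unemployed = 10.80 million.
Labor force = 222.23 + 10.80 = 233.03 million.
Unemployment rate = 10.80 / 233.03 = 4.63%.

Unemployment rate ≈ 4.63%.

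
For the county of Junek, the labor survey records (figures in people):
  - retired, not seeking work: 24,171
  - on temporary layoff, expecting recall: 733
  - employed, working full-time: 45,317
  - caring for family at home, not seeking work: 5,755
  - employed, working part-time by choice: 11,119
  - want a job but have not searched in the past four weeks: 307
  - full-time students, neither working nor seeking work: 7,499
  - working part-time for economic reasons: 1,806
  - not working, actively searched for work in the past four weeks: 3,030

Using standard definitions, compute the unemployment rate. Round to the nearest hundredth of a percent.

Employed = 45,317 + 11,119 + 1,806 = 58,242 (anyone who worked, including part-time for economic reasons, counts as employed).
Unemployed = 733 + 3,030 = 3,763 (jobless and actively searching, or on temporary layoff).
Labor force = 58,242 + 3,763 = 62,005.
Unemployment rate = 3,763 / 62,005 = 6.07%.

Unemployment rate ≈ 6.07%.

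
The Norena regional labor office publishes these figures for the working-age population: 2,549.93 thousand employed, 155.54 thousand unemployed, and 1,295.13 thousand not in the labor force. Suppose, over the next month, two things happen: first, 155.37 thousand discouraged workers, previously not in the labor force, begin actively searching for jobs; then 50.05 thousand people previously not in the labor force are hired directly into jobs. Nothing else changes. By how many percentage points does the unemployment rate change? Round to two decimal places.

The unemployment rate changes by +4.93 percentage points.

Initially, labor force = 2,549.93 + 155.54 = 2,705.47 thousand, so u = 155.54/2,705.47 = 5.75%.
After the first change, unemployed and labor force both rise by 155.37 → E = 2,549.93, U = 310.91, labor force = 2,860.84 thousand.
After the second change, employed and labor force both rise by 50.05; unemployed unchanged → E = 2,599.98, U = 310.91, labor force = 2,910.89 thousand.
New unemployment rate = 310.91 / 2,910.89 = 10.68%.
Change = 10.68% − 5.75% = +4.93 percentage points.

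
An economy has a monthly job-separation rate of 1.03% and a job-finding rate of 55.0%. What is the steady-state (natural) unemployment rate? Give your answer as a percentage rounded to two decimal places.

At steady state the flows balance: s·E = f·U, so U/(E+U) = s/(s+f).
u* = 1.03 / (1.03 + 55.0) = 1.03 / 56.03 = 1.84%.

Steady-state unemployment rate ≈ 1.84%.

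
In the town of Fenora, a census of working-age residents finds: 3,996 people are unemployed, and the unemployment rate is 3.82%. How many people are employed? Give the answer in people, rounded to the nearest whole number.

Labor force = U / u = 3,996 / 0.0382 ≈ 104,607.
Employed = labor force − unemployed = 104,607 − 3,996 = 100,611.

About 100,611 are employed.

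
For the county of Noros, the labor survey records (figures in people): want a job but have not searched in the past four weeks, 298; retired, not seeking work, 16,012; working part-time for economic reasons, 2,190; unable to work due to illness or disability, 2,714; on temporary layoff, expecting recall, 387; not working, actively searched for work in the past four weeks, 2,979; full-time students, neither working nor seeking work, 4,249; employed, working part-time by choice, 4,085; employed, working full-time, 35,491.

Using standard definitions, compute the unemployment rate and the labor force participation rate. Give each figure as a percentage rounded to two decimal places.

Employed = 2,190 + 4,085 + 35,491 = 41,766 (anyone who worked, including part-time for economic reasons, counts as employed).
Unemployed = 387 + 2,979 = 3,366 (jobless and actively searching, or on temporary layoff).
Labor force = 41,766 + 3,366 = 45,132.
Not in labor force = 298 + 16,012 + 2,714 + 4,249 = 23,273 (those not working and not actively searching are outside the labor force — including those who want a job but have given up searching).
Civilian working-age population = 45,132 + 23,273 = 68,405.
Unemployment rate = 3,366 / 45,132 = 7.46%.
Labor force participation rate = 45,132 / 68,405 = 65.98%.

Unemployment rate ≈ 7.46%; labor force participation rate ≈ 65.98%.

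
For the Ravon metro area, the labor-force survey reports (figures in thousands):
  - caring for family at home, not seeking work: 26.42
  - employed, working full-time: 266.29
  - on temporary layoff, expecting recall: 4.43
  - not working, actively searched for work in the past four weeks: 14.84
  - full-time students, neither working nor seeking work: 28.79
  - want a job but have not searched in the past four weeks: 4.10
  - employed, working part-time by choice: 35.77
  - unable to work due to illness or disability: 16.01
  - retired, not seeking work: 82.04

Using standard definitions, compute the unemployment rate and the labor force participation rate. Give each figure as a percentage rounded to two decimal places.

Unemployment rate ≈ 6.00%; labor force participation rate ≈ 67.13%.

Employed = 266.29 + 35.77 = 302.06 thousand.
Unemployed = 4.43 + 14.84 = 19.27 thousand (jobless and actively searching, or on temporary layoff).
Labor force = 302.06 + 19.27 = 321.33 thousand.
Not in labor force = 26.42 + 28.79 + 4.10 + 16.01 + 82.04 = 157.36 thousand (those not working and not actively searching are outside the labor force — including those who want a job but have given up searching).
Civilian working-age population = 321.33 + 157.36 = 478.69 thousand.
Unemployment rate = 19.27 / 321.33 = 6.00%.
Labor force participation rate = 321.33 / 478.69 = 67.13%.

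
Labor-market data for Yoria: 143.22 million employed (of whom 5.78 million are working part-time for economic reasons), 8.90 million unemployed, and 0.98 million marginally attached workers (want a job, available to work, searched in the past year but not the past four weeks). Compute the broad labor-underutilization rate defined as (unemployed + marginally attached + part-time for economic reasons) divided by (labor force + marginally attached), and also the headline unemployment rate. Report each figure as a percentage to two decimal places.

Broad underutilization rate ≈ 10.23%; headline unemployment rate ≈ 5.85%.

Labor force = 143.22 + 8.90 = 152.12 million.
Numerator = 8.90 + 0.98 + 5.78 = 15.66 million.
Denominator = 152.12 + 0.98 = 153.10 million.
Broad rate = 15.66 / 153.10 = 10.23%.
Headline unemployment rate = 8.90 / 152.12 = 5.85%.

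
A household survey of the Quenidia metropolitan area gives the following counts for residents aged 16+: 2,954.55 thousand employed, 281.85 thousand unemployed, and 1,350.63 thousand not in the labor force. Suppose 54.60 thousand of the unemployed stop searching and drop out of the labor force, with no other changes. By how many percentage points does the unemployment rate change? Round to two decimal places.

The unemployment rate changes by −1.57 percentage points.

Initially, labor force = 2,954.55 + 281.85 = 3,236.40 thousand, so u = 281.85/3,236.40 = 8.71%.
After the change, unemployed and labor force both fall by 54.60 → E = 2,954.55, U = 227.25, labor force = 3,181.80 thousand.
New unemployment rate = 227.25 / 3,181.80 = 7.14%.
Change = 7.14% − 8.71% = −1.57 percentage points.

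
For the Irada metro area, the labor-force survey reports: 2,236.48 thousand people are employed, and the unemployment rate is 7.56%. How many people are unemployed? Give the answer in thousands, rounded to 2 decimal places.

About 182.91 thousand are unemployed.

Let U be the number unemployed. The labor force is E + U, and U/(E+U) = 0.0756.
So U = 0.0756 × 2,236.48 / (1 − 0.0756) = 169.0779 / 0.9244 ≈ 182.91 thousand.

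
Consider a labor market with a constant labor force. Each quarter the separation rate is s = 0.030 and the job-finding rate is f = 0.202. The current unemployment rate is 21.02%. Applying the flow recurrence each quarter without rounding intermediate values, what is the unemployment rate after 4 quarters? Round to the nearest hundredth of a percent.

Unemployment rate after four quarters ≈ 15.75%.

With a fixed labor force, u_{t+1} = u_t + s·(1−u_t) − f·u_t = u_t·(1−s−f) + s.
Here 1−s−f = 0.768 and s = 0.030.
u_1 = 0.210200 × 0.768 + 0.030 = 0.191434.
u_2 = 0.191434 × 0.768 + 0.030 = 0.177021.
u_3 = 0.177021 × 0.768 + 0.030 = 0.165952.
u_4 = 0.165952 × 0.768 + 0.030 = 0.157451.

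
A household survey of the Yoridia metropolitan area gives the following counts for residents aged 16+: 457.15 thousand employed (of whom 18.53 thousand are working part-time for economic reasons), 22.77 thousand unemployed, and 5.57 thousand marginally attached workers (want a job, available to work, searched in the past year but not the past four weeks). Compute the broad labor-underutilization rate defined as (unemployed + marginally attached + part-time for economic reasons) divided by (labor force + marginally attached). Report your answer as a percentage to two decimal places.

Labor force = 457.15 + 22.77 = 479.92 thousand.
Numerator = 22.77 + 5.57 + 18.53 = 46.87 thousand.
Denominator = 479.92 + 5.57 = 485.49 thousand.
Broad rate = 46.87 / 485.49 = 9.65%.

Broad underutilization rate ≈ 9.65%.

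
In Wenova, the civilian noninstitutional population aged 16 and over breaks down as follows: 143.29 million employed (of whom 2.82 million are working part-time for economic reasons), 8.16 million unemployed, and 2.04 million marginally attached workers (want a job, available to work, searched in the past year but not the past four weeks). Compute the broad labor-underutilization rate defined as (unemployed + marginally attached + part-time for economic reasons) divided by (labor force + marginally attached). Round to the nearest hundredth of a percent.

Broad underutilization rate ≈ 8.48%.

Labor force = 143.29 + 8.16 = 151.45 million.
Numerator = 8.16 + 2.04 + 2.82 = 13.02 million.
Denominator = 151.45 + 2.04 = 153.49 million.
Broad rate = 13.02 / 153.49 = 8.48%.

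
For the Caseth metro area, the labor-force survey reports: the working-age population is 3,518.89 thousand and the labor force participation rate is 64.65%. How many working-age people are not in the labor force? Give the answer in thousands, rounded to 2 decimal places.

About 1,243.93 thousand are not in the labor force.

Share not in the labor force = 1 − 0.6465 = 0.3535.
Not in labor force = 0.3535 × 3,518.89 ≈ 1,243.93 thousand.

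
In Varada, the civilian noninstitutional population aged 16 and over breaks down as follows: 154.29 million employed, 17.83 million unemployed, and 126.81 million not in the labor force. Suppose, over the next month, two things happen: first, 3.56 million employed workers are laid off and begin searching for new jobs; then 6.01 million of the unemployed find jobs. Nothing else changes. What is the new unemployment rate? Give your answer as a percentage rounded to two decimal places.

New unemployment rate ≈ 8.94%.

Initially, labor force = 154.29 + 17.83 = 172.12 million, so u = 17.83/172.12 = 10.36%.
After the first change, employed falls and unemployed rises by 3.56; labor force unchanged → E = 150.73, U = 21.39, labor force = 172.12 million.
After the second change, unemployed falls and employed rises by 6.01; labor force unchanged → E = 156.74, U = 15.38, labor force = 172.12 million.
New unemployment rate = 15.38 / 172.12 = 8.94%.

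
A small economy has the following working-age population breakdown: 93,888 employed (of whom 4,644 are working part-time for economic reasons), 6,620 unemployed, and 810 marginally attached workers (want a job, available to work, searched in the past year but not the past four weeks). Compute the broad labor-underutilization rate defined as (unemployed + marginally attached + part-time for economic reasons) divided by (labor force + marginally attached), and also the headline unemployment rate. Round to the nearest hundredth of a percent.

Labor force = 93,888 + 6,620 = 100,508.
Numerator = 6,620 + 810 + 4,644 = 12,074.
Denominator = 100,508 + 810 = 101,318.
Broad rate = 12,074 / 101,318 = 11.92%.
Headline unemployment rate = 6,620 / 100,508 = 6.59%.

Broad underutilization rate ≈ 11.92%; headline unemployment rate ≈ 6.59%.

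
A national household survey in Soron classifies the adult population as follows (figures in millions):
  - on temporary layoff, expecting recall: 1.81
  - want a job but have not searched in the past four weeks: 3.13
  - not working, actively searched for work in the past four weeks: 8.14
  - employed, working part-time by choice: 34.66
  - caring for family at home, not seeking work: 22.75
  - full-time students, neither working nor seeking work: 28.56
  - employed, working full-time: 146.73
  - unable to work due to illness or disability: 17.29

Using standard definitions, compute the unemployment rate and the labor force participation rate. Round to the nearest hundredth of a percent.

Employed = 34.66 + 146.73 = 181.39 million.
Unemployed = 1.81 + 8.14 = 9.95 million (jobless and actively searching, or on temporary layoff).
Labor force = 181.39 + 9.95 = 191.34 million.
Not in labor force = 3.13 + 22.75 + 28.56 + 17.29 = 71.73 million (those not working and not actively searching are outside the labor force — including those who want a job but have given up searching).
Civilian working-age population = 191.34 + 71.73 = 263.07 million.
Unemployment rate = 9.95 / 191.34 = 5.20%.
Labor force participation rate = 191.34 / 263.07 = 72.73%.

Unemployment rate ≈ 5.20%; labor force participation rate ≈ 72.73%.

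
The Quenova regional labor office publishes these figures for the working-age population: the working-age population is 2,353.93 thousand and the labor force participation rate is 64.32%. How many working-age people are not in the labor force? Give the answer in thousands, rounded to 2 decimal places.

About 839.88 thousand are not in the labor force.

Share not in the labor force = 1 − 0.6432 = 0.3568.
Not in labor force = 0.3568 × 2,353.93 ≈ 839.88 thousand.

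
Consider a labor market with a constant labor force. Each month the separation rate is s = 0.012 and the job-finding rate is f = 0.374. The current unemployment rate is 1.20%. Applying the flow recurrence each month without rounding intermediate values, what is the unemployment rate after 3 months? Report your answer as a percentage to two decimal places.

Unemployment rate after three months ≈ 2.67%.

With a fixed labor force, u_{t+1} = u_t + s·(1−u_t) − f·u_t = u_t·(1−s−f) + s.
Here 1−s−f = 0.614 and s = 0.012.
u_1 = 0.012000 × 0.614 + 0.012 = 0.019368.
u_2 = 0.019368 × 0.614 + 0.012 = 0.023892.
u_3 = 0.023892 × 0.614 + 0.012 = 0.026670.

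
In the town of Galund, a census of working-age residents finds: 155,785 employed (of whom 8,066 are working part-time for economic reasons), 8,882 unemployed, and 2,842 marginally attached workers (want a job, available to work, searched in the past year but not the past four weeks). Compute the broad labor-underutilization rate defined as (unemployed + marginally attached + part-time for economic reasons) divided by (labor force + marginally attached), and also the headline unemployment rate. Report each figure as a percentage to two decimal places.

Labor force = 155,785 + 8,882 = 164,667.
Numerator = 8,882 + 2,842 + 8,066 = 19,790.
Denominator = 164,667 + 2,842 = 167,509.
Broad rate = 19,790 / 167,509 = 11.81%.
Headline unemployment rate = 8,882 / 164,667 = 5.39%.

Broad underutilization rate ≈ 11.81%; headline unemployment rate ≈ 5.39%.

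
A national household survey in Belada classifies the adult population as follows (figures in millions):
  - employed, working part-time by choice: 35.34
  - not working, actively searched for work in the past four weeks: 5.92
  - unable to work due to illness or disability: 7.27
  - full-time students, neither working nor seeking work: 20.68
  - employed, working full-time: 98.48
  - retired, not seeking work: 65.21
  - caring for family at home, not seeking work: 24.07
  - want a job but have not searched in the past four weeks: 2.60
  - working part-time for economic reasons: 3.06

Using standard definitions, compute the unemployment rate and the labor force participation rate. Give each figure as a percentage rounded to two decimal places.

Employed = 35.34 + 98.48 + 3.06 = 136.88 million (anyone who worked, including part-time for economic reasons, counts as employed).
Unemployed = 5.92 million.
Labor force = 136.88 + 5.92 = 142.80 million.
Not in labor force = 7.27 + 20.68 + 65.21 + 24.07 + 2.60 = 119.83 million (those not working and not actively searching are outside the labor force — including those who want a job but have given up searching).
Civilian working-age population = 142.80 + 119.83 = 262.63 million.
Unemployment rate = 5.92 / 142.80 = 4.15%.
Labor force participation rate = 142.80 / 262.63 = 54.37%.

Unemployment rate ≈ 4.15%; labor force participation rate ≈ 54.37%.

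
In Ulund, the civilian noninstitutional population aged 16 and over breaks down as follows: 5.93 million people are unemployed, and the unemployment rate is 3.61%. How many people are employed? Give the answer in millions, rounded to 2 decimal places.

About 158.34 million are employed.

Labor force = U / u = 5.93 / 0.0361 ≈ 164.27 million.
Employed = labor force − unemployed = 164.27 − 5.93 = 158.34 million.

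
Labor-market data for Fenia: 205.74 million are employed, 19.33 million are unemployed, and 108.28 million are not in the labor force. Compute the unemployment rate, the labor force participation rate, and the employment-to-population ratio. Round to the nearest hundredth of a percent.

Labor force = employed + unemployed = 205.74 + 19.33 = 225.07 million.
Working-age population = 225.07 + 108.28 = 333.35 million.
Unemployment rate = 19.33 / 225.07 = 8.59%.
Labor force participation rate = 225.07 / 333.35 = 67.52%.
Employment-population ratio = 205.74 / 333.35 = 61.72%.

Unemployment rate ≈ 8.59%; labor force participation rate ≈ 67.52%; employment-population ratio ≈ 61.72%.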